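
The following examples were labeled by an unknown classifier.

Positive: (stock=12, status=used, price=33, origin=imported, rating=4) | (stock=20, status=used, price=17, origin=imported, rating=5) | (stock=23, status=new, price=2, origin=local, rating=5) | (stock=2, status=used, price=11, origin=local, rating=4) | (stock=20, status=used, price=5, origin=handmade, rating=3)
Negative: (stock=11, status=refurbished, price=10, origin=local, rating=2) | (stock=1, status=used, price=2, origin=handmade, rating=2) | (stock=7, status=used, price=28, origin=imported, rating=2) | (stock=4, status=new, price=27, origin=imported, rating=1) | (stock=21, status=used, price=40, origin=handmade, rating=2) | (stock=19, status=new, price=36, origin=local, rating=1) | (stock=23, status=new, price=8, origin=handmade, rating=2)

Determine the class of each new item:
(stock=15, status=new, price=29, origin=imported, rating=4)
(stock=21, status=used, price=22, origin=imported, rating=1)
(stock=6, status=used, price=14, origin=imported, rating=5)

The classifier is using: rating ≥ 3.

Positive, Negative, Positive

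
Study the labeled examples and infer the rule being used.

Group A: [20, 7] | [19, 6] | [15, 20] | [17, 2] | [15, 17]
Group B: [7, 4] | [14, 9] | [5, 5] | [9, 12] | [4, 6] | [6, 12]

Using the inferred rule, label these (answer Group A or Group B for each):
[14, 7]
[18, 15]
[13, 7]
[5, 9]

The pattern is that an item is 'Group A' exactly when: first ≥ 15.
[14, 7] — first 14, hence Group B. [18, 15] — first 18, hence Group A. [13, 7] — first 13, hence Group B. [5, 9] — first 5, hence Group B.

Group B, Group A, Group B, Group B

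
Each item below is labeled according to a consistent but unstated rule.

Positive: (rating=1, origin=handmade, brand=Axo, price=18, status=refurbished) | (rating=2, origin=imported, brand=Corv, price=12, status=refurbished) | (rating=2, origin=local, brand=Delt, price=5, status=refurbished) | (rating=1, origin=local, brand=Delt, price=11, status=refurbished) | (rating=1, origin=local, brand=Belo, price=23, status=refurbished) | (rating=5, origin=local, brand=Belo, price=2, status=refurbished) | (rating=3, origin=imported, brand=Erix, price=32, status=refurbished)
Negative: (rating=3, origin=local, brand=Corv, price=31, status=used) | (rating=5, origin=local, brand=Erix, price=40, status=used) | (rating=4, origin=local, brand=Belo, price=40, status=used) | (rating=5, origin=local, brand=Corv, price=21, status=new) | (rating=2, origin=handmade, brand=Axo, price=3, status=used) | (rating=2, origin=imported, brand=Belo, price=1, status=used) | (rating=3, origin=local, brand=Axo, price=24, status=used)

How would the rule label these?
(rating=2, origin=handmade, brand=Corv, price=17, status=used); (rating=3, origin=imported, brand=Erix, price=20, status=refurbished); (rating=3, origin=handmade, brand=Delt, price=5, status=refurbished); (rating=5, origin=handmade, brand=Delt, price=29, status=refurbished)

Negative, Positive, Positive, Positive

Looking at the examples, the only property every 'Positive' case has and every 'Negative' case lacks is: status is refurbished.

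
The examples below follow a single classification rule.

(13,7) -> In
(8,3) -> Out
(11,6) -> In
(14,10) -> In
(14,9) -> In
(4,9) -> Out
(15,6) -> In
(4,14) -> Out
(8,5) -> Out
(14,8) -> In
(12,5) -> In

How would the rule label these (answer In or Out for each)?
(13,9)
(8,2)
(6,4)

Every 'In' example satisfies: first ≥ 9. None of the 'Out' examples do.
(13,9): first 13, meets the rule → In.
(8,2): first 8, does not pass → Out.
(6,4): first 6, does not pass → Out.

In, Out, Out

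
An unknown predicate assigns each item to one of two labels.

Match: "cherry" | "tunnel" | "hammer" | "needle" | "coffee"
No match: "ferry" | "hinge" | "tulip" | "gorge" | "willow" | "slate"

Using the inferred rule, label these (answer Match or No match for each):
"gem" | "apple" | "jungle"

No match, No match, Match

The common property of the 'Match' items is: even length AND contains 'e'. No 'No match' item has it.
No match: "gem", since length 3, has 'e'.
No match: "apple", since length 5, has 'e'.
Match: "jungle", since length 6, has 'e'.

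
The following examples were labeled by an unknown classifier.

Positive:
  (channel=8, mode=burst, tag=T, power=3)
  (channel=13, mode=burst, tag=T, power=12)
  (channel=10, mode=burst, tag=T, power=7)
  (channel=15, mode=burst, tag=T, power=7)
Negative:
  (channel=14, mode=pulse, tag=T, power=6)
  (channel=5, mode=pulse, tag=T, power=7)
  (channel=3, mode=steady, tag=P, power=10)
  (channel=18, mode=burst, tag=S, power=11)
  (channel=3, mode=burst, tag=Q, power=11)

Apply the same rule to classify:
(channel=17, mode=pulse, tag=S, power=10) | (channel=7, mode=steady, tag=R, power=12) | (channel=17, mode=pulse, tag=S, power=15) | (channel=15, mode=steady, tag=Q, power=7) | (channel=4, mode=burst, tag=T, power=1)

Negative, Negative, Negative, Negative, Positive

All 'Positive' examples share one property — tag is T AND mode is burst — and every 'Negative' example lacks it.
(channel=17, mode=pulse, tag=S, power=10) — tag is S, mode is pulse, hence Negative. (channel=7, mode=steady, tag=R, power=12) — tag is R, mode is steady, hence Negative. (channel=17, mode=pulse, tag=S, power=15) — tag is S, mode is pulse, hence Negative. (channel=15, mode=steady, tag=Q, power=7) — tag is Q, mode is steady, hence Negative. (channel=4, mode=burst, tag=T, power=1) — tag is T, mode is burst, hence Positive.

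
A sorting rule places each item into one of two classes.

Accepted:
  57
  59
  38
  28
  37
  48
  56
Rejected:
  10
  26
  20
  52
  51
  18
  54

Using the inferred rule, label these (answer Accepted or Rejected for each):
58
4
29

Accepted, Rejected, Accepted

The classifier is using: digit sum ≥ 10.
58: Accepted (digit sum 5+8 = 13). 4: Rejected (digit sum 4). 29: Accepted (digit sum 2+9 = 11).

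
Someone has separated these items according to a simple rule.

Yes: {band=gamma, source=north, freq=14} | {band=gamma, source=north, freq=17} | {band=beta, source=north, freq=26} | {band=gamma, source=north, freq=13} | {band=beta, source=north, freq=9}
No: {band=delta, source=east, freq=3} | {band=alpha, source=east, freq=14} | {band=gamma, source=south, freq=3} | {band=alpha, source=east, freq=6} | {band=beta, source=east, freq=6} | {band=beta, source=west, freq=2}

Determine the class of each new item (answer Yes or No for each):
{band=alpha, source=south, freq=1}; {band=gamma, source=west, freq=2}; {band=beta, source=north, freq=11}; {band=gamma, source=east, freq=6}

No, No, Yes, No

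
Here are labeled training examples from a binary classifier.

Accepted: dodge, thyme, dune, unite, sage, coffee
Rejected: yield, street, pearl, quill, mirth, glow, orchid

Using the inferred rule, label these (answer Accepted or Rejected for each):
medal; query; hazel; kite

Rejected, Rejected, Rejected, Accepted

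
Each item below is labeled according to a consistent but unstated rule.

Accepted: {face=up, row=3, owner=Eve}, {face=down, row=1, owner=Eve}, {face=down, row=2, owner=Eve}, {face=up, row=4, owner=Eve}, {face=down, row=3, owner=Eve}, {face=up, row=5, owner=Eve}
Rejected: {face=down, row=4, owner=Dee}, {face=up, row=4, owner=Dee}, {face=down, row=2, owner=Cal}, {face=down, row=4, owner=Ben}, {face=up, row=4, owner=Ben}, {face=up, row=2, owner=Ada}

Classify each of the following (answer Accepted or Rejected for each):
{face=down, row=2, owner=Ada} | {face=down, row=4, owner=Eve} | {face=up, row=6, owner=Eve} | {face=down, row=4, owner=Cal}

The common property of the 'Accepted' items is: owner is Eve. No 'Rejected' item has it.
{face=down, row=2, owner=Ada}: Rejected (owner is Ada). {face=down, row=4, owner=Eve}: Accepted (owner is Eve). {face=up, row=6, owner=Eve}: Accepted (owner is Eve). {face=down, row=4, owner=Cal}: Rejected (owner is Cal).

Rejected, Accepted, Accepted, Rejected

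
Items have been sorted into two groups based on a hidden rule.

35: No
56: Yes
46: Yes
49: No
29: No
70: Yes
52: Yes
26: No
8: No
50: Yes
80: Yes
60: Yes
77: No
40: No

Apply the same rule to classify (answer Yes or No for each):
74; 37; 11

The rule appears to be: even AND at least 46.
74: 74 is even, 74 ≥ 46, satisfies this → Yes. 37: 37 is odd, 37 < 46, doesn't match → No. 11: 11 is odd, 11 < 46, doesn't match → No.

Yes, No, No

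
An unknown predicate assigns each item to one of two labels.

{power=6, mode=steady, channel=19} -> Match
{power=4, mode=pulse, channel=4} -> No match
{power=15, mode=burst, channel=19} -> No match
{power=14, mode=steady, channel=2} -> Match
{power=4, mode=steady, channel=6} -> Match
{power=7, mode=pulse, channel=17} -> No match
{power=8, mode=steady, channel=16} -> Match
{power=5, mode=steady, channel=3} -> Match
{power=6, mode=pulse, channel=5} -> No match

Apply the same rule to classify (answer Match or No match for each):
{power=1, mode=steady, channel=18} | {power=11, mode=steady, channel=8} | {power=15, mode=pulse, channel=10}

Match, Match, No match

'Match' ⟺ mode is steady.
{power=1, mode=steady, channel=18}: mode is steady, passes → Match.
{power=11, mode=steady, channel=8}: mode is steady, passes → Match.
{power=15, mode=pulse, channel=10}: mode is pulse, fails this test → No match.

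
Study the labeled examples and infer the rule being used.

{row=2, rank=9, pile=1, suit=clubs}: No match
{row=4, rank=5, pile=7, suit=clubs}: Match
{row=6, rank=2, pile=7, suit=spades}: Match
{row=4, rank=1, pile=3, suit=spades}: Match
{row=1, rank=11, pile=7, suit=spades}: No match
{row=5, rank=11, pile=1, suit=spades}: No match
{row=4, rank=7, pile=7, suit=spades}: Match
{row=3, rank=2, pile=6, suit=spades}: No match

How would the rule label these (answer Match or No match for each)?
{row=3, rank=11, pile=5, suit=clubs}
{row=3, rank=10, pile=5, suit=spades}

No match, No match

One predicate separates the groups cleanly: row ≥ 4 AND pile ≥ 3.
{row=3, rank=11, pile=5, suit=clubs} → row = 3, pile = 5 → No match.
{row=3, rank=10, pile=5, suit=spades} → row = 3, pile = 5 → No match.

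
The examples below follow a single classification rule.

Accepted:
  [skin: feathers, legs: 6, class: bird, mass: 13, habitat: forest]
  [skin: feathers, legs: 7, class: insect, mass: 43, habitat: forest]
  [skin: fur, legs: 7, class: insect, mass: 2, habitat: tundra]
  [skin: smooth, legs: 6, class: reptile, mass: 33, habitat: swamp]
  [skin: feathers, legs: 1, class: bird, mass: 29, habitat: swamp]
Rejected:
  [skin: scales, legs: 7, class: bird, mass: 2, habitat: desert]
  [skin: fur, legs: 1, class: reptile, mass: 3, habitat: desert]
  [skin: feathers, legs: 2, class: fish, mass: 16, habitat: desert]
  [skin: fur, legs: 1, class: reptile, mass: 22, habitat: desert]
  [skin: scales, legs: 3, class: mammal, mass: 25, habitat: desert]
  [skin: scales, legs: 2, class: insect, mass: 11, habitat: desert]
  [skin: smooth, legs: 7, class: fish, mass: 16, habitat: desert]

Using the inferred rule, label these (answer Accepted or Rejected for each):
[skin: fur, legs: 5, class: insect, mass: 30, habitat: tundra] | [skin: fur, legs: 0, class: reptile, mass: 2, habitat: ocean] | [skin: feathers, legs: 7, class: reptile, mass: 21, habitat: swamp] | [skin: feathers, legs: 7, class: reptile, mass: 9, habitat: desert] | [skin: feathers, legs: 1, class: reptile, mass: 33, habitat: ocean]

Accepted, Accepted, Accepted, Rejected, Accepted

A rule that fits every label: habitat is not desert — true of each 'Accepted' example, false of each 'Rejected' one.
[skin: fur, legs: 5, class: insect, mass: 30, habitat: tundra] → habitat is tundra → Accepted.
[skin: fur, legs: 0, class: reptile, mass: 2, habitat: ocean] → habitat is ocean → Accepted.
[skin: feathers, legs: 7, class: reptile, mass: 21, habitat: swamp] → habitat is swamp → Accepted.
[skin: feathers, legs: 7, class: reptile, mass: 9, habitat: desert] → habitat is desert → Rejected.
[skin: feathers, legs: 1, class: reptile, mass: 33, habitat: ocean] → habitat is ocean → Accepted.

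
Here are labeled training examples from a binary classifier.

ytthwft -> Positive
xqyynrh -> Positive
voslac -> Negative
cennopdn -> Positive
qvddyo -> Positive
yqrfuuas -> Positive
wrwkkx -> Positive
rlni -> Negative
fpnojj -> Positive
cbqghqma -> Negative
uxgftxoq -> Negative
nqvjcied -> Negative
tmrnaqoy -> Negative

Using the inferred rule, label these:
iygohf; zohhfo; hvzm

Negative, Positive, Negative

The simplest hypothesis consistent with all the labels is: has a double letter.
iygohf — no doubled letter, hence Negative.
zohhfo — 'hh' doubled, hence Positive.
hvzm — no doubled letter, hence Negative.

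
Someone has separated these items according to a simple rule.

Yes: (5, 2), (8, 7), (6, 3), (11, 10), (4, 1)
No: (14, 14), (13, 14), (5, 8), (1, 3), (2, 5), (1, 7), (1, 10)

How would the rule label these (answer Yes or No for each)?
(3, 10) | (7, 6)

The rule appears to be: first > second.

No, Yes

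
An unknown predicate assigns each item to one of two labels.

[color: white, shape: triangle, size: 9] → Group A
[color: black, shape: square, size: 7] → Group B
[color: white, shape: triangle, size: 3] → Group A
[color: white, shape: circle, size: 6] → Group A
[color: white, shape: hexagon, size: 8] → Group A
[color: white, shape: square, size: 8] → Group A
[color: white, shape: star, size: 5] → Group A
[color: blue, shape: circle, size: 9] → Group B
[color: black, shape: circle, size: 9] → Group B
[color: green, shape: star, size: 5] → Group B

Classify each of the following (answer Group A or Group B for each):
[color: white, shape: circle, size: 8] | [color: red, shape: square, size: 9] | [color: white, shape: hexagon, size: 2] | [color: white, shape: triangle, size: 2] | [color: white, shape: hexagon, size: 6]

All 'Group A' examples share one property — color is white — and every 'Group B' example lacks it.
Group A: [color: white, shape: circle, size: 8], since color is white. Group B: [color: red, shape: square, size: 9], since color is red. Group A: [color: white, shape: hexagon, size: 2], since color is white. Group A: [color: white, shape: triangle, size: 2], since color is white. Group A: [color: white, shape: hexagon, size: 6], since color is white.

Group A, Group B, Group A, Group A, Group A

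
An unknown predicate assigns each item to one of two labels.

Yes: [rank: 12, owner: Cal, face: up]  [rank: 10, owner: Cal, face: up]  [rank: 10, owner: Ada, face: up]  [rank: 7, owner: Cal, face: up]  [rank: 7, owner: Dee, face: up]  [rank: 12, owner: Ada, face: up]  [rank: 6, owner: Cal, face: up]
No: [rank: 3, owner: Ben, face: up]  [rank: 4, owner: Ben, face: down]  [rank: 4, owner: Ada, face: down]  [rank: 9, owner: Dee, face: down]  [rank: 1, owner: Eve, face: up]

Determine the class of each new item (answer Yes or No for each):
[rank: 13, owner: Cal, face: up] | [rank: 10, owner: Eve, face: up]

Yes, Yes

The distinguishing property — face is up AND rank ≥ 4 — holds for all the 'Yes' cases and none of the 'No' cases.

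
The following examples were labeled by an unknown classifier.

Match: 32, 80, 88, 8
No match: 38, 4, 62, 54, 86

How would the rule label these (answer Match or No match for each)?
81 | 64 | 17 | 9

No match, Match, No match, No match

Looking at the examples, the only property every 'Match' case has and every 'No match' case lacks is: multiple of 8.
81 → 81 = 8·10 + 1 → No match. 64 → 64 = 8·8 → Match. 17 → 17 = 8·2 + 1 → No match. 9 → 9 = 8·1 + 1 → No match.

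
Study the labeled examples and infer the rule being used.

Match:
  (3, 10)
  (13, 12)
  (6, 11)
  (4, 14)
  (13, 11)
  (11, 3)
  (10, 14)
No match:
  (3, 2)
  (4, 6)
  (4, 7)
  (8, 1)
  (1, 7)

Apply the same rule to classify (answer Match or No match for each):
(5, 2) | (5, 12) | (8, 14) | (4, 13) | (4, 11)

No match, Match, Match, Match, Match

The classifier is using: sum ≥ 13.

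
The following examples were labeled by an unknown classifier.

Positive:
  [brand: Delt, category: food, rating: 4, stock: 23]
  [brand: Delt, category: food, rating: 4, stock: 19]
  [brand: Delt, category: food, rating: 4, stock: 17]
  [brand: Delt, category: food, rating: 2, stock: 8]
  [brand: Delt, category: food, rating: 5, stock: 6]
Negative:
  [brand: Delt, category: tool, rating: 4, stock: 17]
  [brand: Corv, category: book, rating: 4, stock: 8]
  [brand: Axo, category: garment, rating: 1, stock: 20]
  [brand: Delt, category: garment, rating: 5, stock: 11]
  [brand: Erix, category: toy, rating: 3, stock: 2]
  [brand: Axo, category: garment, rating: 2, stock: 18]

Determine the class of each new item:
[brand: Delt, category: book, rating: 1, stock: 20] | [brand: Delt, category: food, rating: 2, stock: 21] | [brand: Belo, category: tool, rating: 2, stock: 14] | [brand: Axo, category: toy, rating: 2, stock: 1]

Negative, Positive, Negative, Negative

One predicate separates the groups cleanly: category is food.
Negative: [brand: Delt, category: book, rating: 1, stock: 20], since category is book.
Positive: [brand: Delt, category: food, rating: 2, stock: 21], since category is food.
Negative: [brand: Belo, category: tool, rating: 2, stock: 14], since category is tool.
Negative: [brand: Axo, category: toy, rating: 2, stock: 1], since category is toy.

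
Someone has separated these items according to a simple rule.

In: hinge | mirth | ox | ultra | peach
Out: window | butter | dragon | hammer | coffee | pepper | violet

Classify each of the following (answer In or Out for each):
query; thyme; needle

Rule: length ≤ 5. This holds for each 'In' example and fails for each 'Out' one.

In, In, Out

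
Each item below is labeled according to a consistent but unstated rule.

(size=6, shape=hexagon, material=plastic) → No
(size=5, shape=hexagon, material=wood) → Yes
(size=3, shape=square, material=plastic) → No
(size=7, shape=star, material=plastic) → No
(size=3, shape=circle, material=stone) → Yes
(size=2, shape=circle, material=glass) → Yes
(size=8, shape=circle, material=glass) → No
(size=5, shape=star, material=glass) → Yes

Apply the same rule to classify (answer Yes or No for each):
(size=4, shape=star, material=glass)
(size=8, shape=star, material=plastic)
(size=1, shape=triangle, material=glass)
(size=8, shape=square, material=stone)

Rule: shape is not square AND size ≤ 5. This holds for each 'Yes' example and fails for each 'No' one.
(size=4, shape=star, material=glass): shape is star, size = 4 — qualifies, so Yes.
(size=8, shape=star, material=plastic): shape is star, size = 8 — lacks this property, so No.
(size=1, shape=triangle, material=glass): shape is triangle, size = 1 — qualifies, so Yes.
(size=8, shape=square, material=stone): shape is square, size = 8 — lacks this property, so No.

Yes, No, Yes, No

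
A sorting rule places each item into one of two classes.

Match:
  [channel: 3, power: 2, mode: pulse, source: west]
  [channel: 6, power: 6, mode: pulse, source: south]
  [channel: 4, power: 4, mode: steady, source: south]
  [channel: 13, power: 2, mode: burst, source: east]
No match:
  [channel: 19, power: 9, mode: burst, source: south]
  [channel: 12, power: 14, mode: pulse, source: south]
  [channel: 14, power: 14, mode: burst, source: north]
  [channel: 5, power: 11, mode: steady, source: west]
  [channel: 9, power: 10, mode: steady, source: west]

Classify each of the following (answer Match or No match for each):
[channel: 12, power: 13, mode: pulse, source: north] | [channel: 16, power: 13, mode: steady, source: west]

A rule that fits every label: power ≤ 6 — true of each 'Match' example, false of each 'No match' one.
No match: [channel: 12, power: 13, mode: pulse, source: north], since power = 13.
No match: [channel: 16, power: 13, mode: steady, source: west], since power = 13.

No match, No match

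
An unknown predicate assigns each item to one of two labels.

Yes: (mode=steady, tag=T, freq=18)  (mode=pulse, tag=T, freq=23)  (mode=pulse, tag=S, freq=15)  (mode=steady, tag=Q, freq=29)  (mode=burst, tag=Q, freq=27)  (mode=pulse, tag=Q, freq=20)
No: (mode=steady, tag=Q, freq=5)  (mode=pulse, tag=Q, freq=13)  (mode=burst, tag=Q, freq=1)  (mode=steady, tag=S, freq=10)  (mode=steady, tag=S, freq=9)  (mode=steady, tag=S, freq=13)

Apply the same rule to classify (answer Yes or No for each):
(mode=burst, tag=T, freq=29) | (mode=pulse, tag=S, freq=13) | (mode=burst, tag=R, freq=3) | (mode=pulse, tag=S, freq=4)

Rule: freq ≥ 15. This holds for each 'Yes' example and fails for each 'No' one.
(mode=burst, tag=T, freq=29): freq = 29, qualifies → Yes.
(mode=pulse, tag=S, freq=13): freq = 13, does not fit → No.
(mode=burst, tag=R, freq=3): freq = 3, does not fit → No.
(mode=pulse, tag=S, freq=4): freq = 4, does not fit → No.

Yes, No, No, No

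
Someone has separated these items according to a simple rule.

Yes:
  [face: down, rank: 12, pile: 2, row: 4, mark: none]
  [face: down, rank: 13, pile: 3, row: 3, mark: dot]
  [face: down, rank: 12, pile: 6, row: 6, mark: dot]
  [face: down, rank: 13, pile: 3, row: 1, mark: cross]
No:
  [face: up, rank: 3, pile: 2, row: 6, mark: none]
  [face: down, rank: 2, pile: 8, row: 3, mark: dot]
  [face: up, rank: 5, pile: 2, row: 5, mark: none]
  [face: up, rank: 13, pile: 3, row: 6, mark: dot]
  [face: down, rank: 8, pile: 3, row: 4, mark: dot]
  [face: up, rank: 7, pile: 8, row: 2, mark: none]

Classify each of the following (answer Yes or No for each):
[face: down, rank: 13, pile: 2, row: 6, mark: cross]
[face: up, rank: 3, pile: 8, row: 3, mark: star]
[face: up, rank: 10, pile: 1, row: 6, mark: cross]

The common property of the 'Yes' items is: face is down AND rank ≥ 12. No 'No' item has it.
[face: down, rank: 13, pile: 2, row: 6, mark: cross]: face is down, rank = 13, meets the rule → Yes. [face: up, rank: 3, pile: 8, row: 3, mark: star]: face is up, rank = 3, doesn't qualify → No. [face: up, rank: 10, pile: 1, row: 6, mark: cross]: face is up, rank = 10, doesn't qualify → No.

Yes, No, No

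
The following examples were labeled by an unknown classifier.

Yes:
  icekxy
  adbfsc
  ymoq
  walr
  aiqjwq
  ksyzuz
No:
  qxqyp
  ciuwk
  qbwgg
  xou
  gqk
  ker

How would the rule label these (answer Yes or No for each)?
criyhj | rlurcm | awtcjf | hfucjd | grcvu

Every 'Yes' example satisfies: even length. None of the 'No' examples do.
criyhj: length 6, fits → Yes.
rlurcm: length 6, fits → Yes.
awtcjf: length 6, fits → Yes.
hfucjd: length 6, fits → Yes.
grcvu: length 5, does not fit → No.

Yes, Yes, Yes, Yes, No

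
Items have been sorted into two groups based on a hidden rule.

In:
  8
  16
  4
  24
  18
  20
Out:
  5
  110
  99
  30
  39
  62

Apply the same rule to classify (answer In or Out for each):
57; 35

A rule that fits every label: even AND at most 24 — true of each 'In' example, false of each 'Out' one.

Out, Out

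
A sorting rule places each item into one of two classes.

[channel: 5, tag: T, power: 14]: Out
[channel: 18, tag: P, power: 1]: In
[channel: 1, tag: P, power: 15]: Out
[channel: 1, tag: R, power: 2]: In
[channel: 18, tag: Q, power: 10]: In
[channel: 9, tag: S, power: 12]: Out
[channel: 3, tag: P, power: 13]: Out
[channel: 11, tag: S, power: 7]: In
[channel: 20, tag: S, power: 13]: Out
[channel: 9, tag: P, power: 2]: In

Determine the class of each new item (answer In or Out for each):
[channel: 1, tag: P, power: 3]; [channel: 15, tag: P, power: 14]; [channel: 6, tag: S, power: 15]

The classifier is using: power ≤ 10.
[channel: 1, tag: P, power: 3]: In (power = 3).
[channel: 15, tag: P, power: 14]: Out (power = 14).
[channel: 6, tag: S, power: 15]: Out (power = 15).

In, Out, Out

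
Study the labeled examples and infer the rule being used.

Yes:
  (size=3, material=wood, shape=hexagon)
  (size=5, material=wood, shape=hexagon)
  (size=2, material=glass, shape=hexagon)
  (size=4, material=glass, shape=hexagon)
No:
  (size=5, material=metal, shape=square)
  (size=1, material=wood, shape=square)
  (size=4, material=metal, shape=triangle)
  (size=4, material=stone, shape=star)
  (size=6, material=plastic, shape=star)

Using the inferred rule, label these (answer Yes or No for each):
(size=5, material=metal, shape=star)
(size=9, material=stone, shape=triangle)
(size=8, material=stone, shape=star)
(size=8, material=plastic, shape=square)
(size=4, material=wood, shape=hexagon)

No, No, No, No, Yes

Looking at the examples, the only property every 'Yes' case has and every 'No' case lacks is: shape is hexagon.
(size=5, material=metal, shape=star): shape is star, does not fit → No. (size=9, material=stone, shape=triangle): shape is triangle, does not fit → No. (size=8, material=stone, shape=star): shape is star, does not fit → No. (size=8, material=plastic, shape=square): shape is square, does not fit → No. (size=4, material=wood, shape=hexagon): shape is hexagon, matches → Yes.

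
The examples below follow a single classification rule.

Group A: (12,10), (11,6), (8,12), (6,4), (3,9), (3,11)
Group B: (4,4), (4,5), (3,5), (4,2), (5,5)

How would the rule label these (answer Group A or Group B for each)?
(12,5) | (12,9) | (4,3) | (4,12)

Group A, Group A, Group B, Group A

The common property of the 'Group A' items is: max ≥ 6. No 'Group B' item has it.
(12,5): max 12 — fits, so Group A.
(12,9): max 12 — fits, so Group A.
(4,3): max 4 — doesn't qualify, so Group B.
(4,12): max 12 — fits, so Group A.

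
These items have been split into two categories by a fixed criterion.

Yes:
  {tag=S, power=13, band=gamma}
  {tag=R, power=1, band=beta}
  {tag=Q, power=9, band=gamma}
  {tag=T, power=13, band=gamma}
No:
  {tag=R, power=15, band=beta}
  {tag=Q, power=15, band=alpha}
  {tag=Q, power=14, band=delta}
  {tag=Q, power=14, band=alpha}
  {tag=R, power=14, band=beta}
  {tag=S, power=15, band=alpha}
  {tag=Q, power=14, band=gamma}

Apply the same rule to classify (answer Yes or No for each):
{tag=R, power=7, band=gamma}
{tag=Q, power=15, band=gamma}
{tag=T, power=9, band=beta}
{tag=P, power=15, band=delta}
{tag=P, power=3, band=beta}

Every 'Yes' example satisfies: power ≤ 13. None of the 'No' examples do.
{tag=R, power=7, band=gamma}: power = 7 — qualifies, so Yes. {tag=Q, power=15, band=gamma}: power = 15 — doesn't qualify, so No. {tag=T, power=9, band=beta}: power = 9 — qualifies, so Yes. {tag=P, power=15, band=delta}: power = 15 — doesn't qualify, so No. {tag=P, power=3, band=beta}: power = 3 — qualifies, so Yes.

Yes, No, Yes, No, Yes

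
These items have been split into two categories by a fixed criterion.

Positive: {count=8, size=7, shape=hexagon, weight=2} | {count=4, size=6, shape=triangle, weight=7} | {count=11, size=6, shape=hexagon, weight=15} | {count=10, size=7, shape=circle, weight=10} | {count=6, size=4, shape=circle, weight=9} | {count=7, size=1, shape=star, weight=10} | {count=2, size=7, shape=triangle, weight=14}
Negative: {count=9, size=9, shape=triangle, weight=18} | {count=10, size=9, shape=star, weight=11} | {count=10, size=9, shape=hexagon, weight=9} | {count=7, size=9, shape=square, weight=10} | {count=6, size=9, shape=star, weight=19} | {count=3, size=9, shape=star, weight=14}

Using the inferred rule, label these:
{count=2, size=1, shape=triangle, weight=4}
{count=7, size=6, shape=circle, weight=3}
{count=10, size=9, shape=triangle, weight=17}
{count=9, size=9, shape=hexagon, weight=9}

Positive, Positive, Negative, Negative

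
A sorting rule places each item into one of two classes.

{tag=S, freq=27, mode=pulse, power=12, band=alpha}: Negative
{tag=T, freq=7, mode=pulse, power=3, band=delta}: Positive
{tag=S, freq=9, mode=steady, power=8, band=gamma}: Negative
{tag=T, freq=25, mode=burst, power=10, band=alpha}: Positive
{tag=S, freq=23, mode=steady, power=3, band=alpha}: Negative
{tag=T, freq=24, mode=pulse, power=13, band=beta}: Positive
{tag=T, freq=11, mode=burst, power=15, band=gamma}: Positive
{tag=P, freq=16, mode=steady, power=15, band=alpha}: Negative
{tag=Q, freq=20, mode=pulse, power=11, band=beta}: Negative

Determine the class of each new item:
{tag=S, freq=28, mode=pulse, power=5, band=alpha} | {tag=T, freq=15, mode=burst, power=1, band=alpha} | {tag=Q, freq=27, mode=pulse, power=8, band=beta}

Negative, Positive, Negative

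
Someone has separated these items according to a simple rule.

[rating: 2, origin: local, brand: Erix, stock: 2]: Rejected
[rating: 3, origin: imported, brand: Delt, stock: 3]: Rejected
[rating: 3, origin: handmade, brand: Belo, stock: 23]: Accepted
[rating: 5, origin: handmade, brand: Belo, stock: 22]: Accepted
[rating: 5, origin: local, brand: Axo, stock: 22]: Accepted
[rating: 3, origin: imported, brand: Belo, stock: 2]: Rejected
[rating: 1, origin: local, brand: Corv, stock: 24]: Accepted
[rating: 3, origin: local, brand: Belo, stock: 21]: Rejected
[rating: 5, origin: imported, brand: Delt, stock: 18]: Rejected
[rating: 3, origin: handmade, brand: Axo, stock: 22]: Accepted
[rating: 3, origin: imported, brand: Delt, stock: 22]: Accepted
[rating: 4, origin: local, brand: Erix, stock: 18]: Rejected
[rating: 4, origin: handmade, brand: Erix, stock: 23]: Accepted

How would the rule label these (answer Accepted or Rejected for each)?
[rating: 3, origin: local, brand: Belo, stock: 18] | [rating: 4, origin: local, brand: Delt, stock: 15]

Rejected, Rejected

One predicate separates the groups cleanly: stock ≥ 22.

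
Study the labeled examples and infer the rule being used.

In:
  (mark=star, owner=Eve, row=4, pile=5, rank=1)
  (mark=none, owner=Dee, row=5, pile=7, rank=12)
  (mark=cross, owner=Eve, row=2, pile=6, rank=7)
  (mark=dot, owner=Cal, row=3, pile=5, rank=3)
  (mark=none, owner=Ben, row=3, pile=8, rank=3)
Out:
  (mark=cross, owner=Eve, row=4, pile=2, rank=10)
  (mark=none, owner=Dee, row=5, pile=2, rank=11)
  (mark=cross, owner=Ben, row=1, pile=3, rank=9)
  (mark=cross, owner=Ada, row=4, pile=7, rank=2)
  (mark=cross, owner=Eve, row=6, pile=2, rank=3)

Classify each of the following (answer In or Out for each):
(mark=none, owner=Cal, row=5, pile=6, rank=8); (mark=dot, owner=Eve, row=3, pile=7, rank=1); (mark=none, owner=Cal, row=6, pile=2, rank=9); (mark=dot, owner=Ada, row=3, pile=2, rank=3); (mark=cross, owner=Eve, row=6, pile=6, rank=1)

In, In, Out, Out, In

The classifier is using: rank ≠ 2 AND pile ≥ 5.
(mark=none, owner=Cal, row=5, pile=6, rank=8) — rank = 8, pile = 6, hence In.
(mark=dot, owner=Eve, row=3, pile=7, rank=1) — rank = 1, pile = 7, hence In.
(mark=none, owner=Cal, row=6, pile=2, rank=9) — rank = 9, pile = 2, hence Out.
(mark=dot, owner=Ada, row=3, pile=2, rank=3) — rank = 3, pile = 2, hence Out.
(mark=cross, owner=Eve, row=6, pile=6, rank=1) — rank = 1, pile = 6, hence In.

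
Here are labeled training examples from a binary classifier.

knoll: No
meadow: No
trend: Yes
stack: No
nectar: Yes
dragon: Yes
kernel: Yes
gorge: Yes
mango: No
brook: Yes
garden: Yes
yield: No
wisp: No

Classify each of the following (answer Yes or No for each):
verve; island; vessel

Yes, No, No

A rule that fits every label: contains 'r' — true of each 'Yes' example, false of each 'No' one.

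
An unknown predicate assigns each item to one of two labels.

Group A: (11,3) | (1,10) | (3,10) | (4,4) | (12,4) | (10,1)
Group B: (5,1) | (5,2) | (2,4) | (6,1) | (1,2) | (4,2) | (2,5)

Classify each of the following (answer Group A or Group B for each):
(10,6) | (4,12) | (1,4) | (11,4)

Group A, Group A, Group B, Group A

A rule that fits every label: sum ≥ 8 — true of each 'Group A' example, false of each 'Group B' one.
Group A: (10,6), since 10+6 = 16.
Group A: (4,12), since 4+12 = 16.
Group B: (1,4), since 1+4 = 5.
Group A: (11,4), since 11+4 = 15.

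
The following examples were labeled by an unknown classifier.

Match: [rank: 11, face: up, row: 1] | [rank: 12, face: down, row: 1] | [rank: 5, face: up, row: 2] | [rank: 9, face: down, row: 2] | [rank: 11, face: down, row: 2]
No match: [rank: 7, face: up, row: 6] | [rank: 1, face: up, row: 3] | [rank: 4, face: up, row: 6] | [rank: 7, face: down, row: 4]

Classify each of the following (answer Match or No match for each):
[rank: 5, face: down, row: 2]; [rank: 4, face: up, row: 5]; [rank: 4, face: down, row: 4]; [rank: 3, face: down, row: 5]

Match, No match, No match, No match

The distinguishing property — row ≤ 2 — holds for all the 'Match' cases and none of the 'No match' cases.
[rank: 5, face: down, row: 2]: row = 2, fits → Match.
[rank: 4, face: up, row: 5]: row = 5, does not fit → No match.
[rank: 4, face: down, row: 4]: row = 4, does not fit → No match.
[rank: 3, face: down, row: 5]: row = 5, does not fit → No match.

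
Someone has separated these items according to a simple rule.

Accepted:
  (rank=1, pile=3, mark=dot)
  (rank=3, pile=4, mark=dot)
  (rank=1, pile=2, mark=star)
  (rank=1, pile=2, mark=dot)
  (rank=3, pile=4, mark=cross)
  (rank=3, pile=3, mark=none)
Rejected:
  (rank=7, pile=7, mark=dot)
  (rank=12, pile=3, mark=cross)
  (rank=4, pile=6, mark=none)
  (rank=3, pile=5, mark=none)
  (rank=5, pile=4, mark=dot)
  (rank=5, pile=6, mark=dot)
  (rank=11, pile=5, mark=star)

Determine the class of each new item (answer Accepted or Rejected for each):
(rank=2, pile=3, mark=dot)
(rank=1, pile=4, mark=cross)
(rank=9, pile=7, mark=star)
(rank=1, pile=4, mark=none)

The classifier is using: pile ≤ 4 AND rank ≤ 3.
Accepted: (rank=2, pile=3, mark=dot), since pile = 3, rank = 2.
Accepted: (rank=1, pile=4, mark=cross), since pile = 4, rank = 1.
Rejected: (rank=9, pile=7, mark=star), since pile = 7, rank = 9.
Accepted: (rank=1, pile=4, mark=none), since pile = 4, rank = 1.

Accepted, Accepted, Rejected, Accepted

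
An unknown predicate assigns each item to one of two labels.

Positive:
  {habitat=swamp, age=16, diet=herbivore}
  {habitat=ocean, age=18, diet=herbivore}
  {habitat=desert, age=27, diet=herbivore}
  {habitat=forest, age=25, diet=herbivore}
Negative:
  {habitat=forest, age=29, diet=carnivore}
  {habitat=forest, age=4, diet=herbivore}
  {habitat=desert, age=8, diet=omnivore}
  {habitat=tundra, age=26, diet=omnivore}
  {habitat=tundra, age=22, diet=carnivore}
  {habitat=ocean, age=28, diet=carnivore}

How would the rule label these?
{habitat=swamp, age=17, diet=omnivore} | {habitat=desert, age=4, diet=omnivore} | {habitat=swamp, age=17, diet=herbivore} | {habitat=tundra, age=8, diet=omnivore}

'Positive' ⟺ diet is herbivore AND age ≥ 8.
Negative: {habitat=swamp, age=17, diet=omnivore}, since diet is omnivore, age = 17.
Negative: {habitat=desert, age=4, diet=omnivore}, since diet is omnivore, age = 4.
Positive: {habitat=swamp, age=17, diet=herbivore}, since diet is herbivore, age = 17.
Negative: {habitat=tundra, age=8, diet=omnivore}, since diet is omnivore, age = 8.

Negative, Negative, Positive, Negative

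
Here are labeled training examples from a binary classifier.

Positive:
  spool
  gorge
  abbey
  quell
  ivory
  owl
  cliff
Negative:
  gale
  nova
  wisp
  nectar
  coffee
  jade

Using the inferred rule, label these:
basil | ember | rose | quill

Rule: odd length. This holds for each 'Positive' example and fails for each 'Negative' one.

Positive, Positive, Negative, Positive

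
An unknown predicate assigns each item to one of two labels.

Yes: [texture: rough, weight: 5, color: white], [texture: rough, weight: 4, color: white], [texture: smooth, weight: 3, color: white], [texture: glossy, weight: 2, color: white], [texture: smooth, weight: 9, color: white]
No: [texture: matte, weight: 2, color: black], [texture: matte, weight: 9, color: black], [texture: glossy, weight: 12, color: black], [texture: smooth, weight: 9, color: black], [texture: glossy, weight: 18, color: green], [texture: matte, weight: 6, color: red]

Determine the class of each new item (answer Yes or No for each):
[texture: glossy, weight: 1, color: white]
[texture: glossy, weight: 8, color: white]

Yes, Yes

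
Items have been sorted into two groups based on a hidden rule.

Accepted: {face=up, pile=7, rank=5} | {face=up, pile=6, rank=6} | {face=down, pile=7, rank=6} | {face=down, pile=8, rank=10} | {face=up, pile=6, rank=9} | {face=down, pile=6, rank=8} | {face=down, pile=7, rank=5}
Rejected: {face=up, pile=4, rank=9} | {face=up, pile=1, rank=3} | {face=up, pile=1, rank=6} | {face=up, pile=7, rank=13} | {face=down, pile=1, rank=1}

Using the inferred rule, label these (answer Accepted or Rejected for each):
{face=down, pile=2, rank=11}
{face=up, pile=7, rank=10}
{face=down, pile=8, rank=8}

Rule: rank ≤ 10 AND pile ≥ 6. This holds for each 'Accepted' example and fails for each 'Rejected' one.
{face=down, pile=2, rank=11} — rank = 11, pile = 2, hence Rejected.
{face=up, pile=7, rank=10} — rank = 10, pile = 7, hence Accepted.
{face=down, pile=8, rank=8} — rank = 8, pile = 8, hence Accepted.

Rejected, Accepted, Accepted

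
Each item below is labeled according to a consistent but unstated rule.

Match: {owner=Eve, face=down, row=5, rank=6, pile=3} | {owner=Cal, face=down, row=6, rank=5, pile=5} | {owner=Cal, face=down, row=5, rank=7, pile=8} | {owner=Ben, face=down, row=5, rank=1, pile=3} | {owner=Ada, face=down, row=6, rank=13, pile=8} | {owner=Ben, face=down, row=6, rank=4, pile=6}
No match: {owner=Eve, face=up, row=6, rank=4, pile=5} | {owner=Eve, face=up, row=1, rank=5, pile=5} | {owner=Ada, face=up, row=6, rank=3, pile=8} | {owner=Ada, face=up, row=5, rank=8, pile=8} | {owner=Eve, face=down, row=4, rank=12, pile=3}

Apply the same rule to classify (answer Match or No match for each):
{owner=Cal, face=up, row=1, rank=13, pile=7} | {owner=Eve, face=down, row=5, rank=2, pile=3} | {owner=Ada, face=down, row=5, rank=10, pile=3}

The classifier is using: face is down AND row ≥ 5.
{owner=Cal, face=up, row=1, rank=13, pile=7}: face is up, row = 1 — doesn't match, so No match.
{owner=Eve, face=down, row=5, rank=2, pile=3}: face is down, row = 5 — qualifies, so Match.
{owner=Ada, face=down, row=5, rank=10, pile=3}: face is down, row = 5 — qualifies, so Match.

No match, Match, Match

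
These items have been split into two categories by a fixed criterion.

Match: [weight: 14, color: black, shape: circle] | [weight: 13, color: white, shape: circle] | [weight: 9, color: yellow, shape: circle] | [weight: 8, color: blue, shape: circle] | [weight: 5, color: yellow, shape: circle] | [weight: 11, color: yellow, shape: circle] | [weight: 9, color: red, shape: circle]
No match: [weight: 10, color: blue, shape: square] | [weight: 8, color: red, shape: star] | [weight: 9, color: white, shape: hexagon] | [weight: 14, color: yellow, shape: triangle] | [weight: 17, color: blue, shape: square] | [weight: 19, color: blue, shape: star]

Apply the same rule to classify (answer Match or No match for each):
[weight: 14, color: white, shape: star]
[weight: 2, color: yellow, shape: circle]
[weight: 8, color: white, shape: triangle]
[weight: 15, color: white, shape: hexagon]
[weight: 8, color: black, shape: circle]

No match, Match, No match, No match, Match

'Match' ⟺ shape is circle.
[weight: 14, color: white, shape: star] — shape is star, hence No match.
[weight: 2, color: yellow, shape: circle] — shape is circle, hence Match.
[weight: 8, color: white, shape: triangle] — shape is triangle, hence No match.
[weight: 15, color: white, shape: hexagon] — shape is hexagon, hence No match.
[weight: 8, color: black, shape: circle] — shape is circle, hence Match.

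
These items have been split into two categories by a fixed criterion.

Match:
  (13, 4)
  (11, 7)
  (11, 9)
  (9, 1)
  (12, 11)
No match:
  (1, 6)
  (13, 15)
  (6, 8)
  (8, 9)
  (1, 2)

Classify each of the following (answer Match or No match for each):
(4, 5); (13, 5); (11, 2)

No match, Match, Match

Rule: first > second. This holds for each 'Match' example and fails for each 'No match' one.
(4, 5): 4 < 5 — doesn't match, so No match. (13, 5): 13 > 5 — fits, so Match. (11, 2): 11 > 2 — fits, so Match.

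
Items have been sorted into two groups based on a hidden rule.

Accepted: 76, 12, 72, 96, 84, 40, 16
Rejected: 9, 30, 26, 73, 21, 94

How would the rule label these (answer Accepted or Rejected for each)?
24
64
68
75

Rule: multiple of 4. This holds for each 'Accepted' example and fails for each 'Rejected' one.

Accepted, Accepted, Accepted, Rejected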